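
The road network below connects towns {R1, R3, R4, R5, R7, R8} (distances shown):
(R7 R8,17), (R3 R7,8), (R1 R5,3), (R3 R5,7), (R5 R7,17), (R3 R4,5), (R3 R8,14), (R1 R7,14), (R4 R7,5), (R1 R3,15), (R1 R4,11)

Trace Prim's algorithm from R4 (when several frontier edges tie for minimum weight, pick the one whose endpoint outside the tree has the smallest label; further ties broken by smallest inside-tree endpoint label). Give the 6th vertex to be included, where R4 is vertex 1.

R8

Prim's algorithm from R4:
Step 1: frontier [R3 R4 5, R4 R7 5, R1 R4 11] → take R3 R4 (5); add R3.
Step 2: frontier [R3 R5 7, R3 R7 8, R3 R8 14, R1 R3 15, R4 R7 5, R1 R4 11] → take R4 R7 (5); add R7.
Step 3: frontier [R3 R5 7, R3 R8 14, R1 R3 15, R1 R4 11, R1 R7 14, R5 R7 17, R7 R8 17] → take R3 R5 (7); add R5.
Step 4: frontier [R3 R8 14, R1 R3 15, R1 R4 11, R1 R5 3, R1 R7 14, R7 R8 17] → take R1 R5 (3); add R1.
Step 5: frontier [R3 R8 14, R7 R8 17] → take R3 R8 (14); add R8.
Vertex order: R4, R3, R7, R5, R1, R8. The 6th vertex is R8.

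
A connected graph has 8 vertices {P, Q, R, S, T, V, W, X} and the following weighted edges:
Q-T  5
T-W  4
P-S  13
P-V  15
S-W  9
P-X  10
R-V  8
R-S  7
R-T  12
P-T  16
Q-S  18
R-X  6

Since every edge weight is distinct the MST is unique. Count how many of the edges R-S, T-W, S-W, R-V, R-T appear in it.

Sort edges by weight, then run Kruskal:
T-W (4): add — endpoints in different components.
Q-T (5): add — endpoints in different components.
R-X (6): add — endpoints in different components.
R-S (7): add — endpoints in different components.
R-V (8): add — endpoints in different components.
S-W (9): add — endpoints in different components.
P-X (10): add — endpoints in different components.
MST edge set: {T-W, Q-T, R-X, R-S, R-V, S-W, P-X}.
Of the listed edges, {R-S, T-W, S-W, R-V} are in the MST → 4.

4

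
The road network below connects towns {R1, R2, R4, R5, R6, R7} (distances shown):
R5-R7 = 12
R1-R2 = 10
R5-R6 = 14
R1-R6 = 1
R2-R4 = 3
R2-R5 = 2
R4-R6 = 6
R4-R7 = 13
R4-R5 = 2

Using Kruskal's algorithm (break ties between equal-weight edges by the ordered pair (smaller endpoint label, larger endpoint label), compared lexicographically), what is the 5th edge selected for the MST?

R5-R7

Kruskal: consider edges lightest-first.
R1-R6 (1): add. Components now {R2} {R7} {R1,R6} {R4} {R5}
R2-R5 (2): add. Components now {R2,R5} {R7} {R1,R6} {R4}
R4-R5 (2): add. Components now {R2,R4,R5} {R7} {R1,R6}
R2-R4 (3): skip — R2 and R4 already connected.
R4-R6 (6): add. Components now {R1,R2,R4,R5,R6} {R7}
R1-R2 (10): skip — R2 and R1 already connected.
R5-R7 (12): add. Components now {R1,R2,R4,R5,R6,R7}
The 5th edge added is R5-R7.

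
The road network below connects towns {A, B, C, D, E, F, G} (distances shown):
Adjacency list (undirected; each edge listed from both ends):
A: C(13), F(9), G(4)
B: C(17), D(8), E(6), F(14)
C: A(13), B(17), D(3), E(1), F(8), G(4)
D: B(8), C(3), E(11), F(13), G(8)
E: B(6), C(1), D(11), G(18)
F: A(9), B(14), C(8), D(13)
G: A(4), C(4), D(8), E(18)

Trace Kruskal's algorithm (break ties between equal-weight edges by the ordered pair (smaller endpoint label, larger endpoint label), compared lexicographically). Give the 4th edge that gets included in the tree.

Kruskal's algorithm — process edges by increasing weight (ties by edge label):
C–E (1): add — endpoints in different components.
C–D (3): add — endpoints in different components.
A–G (4): add — endpoints in different components.
C–G (4): add — endpoints in different components.
B–E (6): add — endpoints in different components.
B–D (8): skip — B and D already connected.
C–F (8): add — endpoints in different components.
The 4th edge added is C–G.

C-G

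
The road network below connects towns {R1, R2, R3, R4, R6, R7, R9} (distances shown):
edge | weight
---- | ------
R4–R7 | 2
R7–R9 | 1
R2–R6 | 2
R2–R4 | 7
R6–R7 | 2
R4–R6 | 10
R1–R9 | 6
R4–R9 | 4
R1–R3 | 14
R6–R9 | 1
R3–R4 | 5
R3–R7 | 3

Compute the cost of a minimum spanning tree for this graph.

15

Prim, starting at R9.
Step 1: cheapest edge leaving the tree is R6–R9 (1); add R6.
Step 2: cheapest edge leaving the tree is R7–R9 (1); add R7.
Step 3: cheapest edge leaving the tree is R2–R6 (2); add R2.
Step 4: cheapest edge leaving the tree is R4–R7 (2); add R4.
Step 5: cheapest edge leaving the tree is R3–R7 (3); add R3.
Step 6: cheapest edge leaving the tree is R1–R9 (6); add R1.
MST edges: R6–R9, R7–R9, R2–R6, R4–R7, R3–R7, R1–R9; total weight 1+1+2+2+3+6 = 15.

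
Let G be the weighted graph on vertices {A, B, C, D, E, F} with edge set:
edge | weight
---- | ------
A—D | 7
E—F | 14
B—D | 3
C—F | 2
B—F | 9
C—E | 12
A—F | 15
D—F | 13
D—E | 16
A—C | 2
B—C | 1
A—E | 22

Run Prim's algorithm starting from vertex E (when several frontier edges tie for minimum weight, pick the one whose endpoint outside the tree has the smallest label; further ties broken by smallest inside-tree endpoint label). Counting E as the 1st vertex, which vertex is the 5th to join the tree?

F

Prim's algorithm from E:
Step 1: cheapest edge leaving the tree is C—E (12); add C.
Step 2: cheapest edge leaving the tree is B—C (1); add B.
Step 3: cheapest edge leaving the tree is A—C (2); add A.
Step 4: cheapest edge leaving the tree is C—F (2); add F.
Step 5: cheapest edge leaving the tree is B—D (3); add D.
Vertex order: E, C, B, A, F, D. The 5th vertex is F.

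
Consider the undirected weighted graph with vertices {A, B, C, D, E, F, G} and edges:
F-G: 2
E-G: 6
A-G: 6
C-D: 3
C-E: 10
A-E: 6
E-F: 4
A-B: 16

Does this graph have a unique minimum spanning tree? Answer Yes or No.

No

Kruskal's algorithm — process edges by increasing weight (ties by edge label):
F-G (2): add. Components now {A} {B} {C} {D} {E} {F,G}
C-D (3): add. Components now {A} {B} {C,D} {E} {F,G}
E-F (4): add. Components now {A} {B} {C,D} {E,F,G}
A-E (6): add. Components now {A,E,F,G} {B} {C,D}
A-G (6): skip — A and G already connected.
E-G (6): skip — E and G already connected.
C-E (10): add. Components now {A,C,D,E,F,G} {B}
A-B (16): add. Components now {A,B,C,D,E,F,G}
Non-tree edge A-G has weight 6, equal to the heaviest edge on its tree cycle — swapping gives another MST of the same weight. Not unique.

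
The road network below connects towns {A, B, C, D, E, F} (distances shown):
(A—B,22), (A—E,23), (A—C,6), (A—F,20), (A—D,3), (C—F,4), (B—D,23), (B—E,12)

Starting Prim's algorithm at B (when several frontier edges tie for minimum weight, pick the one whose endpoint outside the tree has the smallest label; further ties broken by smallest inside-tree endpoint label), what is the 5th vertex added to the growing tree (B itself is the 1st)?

Grow the tree from B using Prim:
Step 1: frontier [B—E 12, A—B 22, B—D 23] → take B—E (12); add E.
Step 2: frontier [A—B 22, B—D 23, A—E 23] → take A—B (22); add A.
Step 3: frontier [A—D 3, A—C 6, A—F 20, B—D 23] → take A—D (3); add D.
Step 4: frontier [A—C 6, A—F 20] → take A—C (6); add C.
Step 5: frontier [A—F 20, C—F 4] → take C—F (4); add F.
Vertex order: B, E, A, D, C, F. The 5th vertex is C.

C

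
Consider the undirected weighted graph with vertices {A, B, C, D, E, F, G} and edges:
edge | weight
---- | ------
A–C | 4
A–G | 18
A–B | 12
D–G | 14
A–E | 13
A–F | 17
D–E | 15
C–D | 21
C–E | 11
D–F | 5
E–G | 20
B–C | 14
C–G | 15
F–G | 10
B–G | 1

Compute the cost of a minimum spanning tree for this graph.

Kruskal: consider edges lightest-first.
B–G (1): add — endpoints in different components.
A–C (4): add — endpoints in different components.
D–F (5): add — endpoints in different components.
F–G (10): add — endpoints in different components.
C–E (11): add — endpoints in different components.
A–B (12): add — endpoints in different components.
MST edges: B–G, A–C, D–F, F–G, C–E, A–B; total weight 1+4+5+10+11+12 = 43.

43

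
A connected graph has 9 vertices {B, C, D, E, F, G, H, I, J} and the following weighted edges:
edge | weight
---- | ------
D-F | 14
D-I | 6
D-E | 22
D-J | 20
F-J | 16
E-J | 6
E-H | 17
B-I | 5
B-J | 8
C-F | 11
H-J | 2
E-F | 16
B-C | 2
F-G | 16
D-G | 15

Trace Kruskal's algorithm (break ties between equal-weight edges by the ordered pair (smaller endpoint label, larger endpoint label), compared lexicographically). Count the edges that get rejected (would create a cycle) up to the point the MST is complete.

Sort edges by weight, then run Kruskal:
B-C (2): add — endpoints in different components.
H-J (2): add — endpoints in different components.
B-I (5): add — endpoints in different components.
D-I (6): add — endpoints in different components.
E-J (6): add — endpoints in different components.
B-J (8): add — endpoints in different components.
C-F (11): add — endpoints in different components.
D-F (14): skip — D and F already connected.
D-G (15): add — endpoints in different components.
Edges rejected before the tree was complete: 1.

1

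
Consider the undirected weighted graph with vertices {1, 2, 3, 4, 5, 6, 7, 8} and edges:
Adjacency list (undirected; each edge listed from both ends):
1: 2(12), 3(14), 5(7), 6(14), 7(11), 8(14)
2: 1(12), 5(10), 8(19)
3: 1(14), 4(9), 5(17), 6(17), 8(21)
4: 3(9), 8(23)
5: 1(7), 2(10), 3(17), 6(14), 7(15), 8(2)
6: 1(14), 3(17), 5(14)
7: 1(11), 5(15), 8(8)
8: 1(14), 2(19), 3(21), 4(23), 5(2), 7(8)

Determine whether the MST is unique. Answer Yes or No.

No

Kruskal: consider edges lightest-first.
5-8 (2): add — endpoints in different components.
1-5 (7): add — endpoints in different components.
7-8 (8): add — endpoints in different components.
3-4 (9): add — endpoints in different components.
2-5 (10): add — endpoints in different components.
1-7 (11): skip — 1 and 7 already connected.
1-2 (12): skip — 1 and 2 already connected.
1-3 (14): add — endpoints in different components.
1-6 (14): add — endpoints in different components.
Non-tree edge 5-6 has weight 14, equal to the heaviest edge on its tree cycle — swapping gives another MST of the same weight. Not unique.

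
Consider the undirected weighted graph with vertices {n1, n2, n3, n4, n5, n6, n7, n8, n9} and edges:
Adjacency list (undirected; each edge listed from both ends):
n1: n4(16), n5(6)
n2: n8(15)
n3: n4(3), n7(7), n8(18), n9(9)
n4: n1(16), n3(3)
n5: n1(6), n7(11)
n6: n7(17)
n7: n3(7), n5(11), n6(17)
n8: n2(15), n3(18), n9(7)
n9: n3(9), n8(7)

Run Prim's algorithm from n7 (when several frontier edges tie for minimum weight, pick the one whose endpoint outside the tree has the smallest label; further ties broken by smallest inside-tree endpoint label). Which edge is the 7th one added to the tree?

n2-n8

Prim, starting at n7.
Step 1: frontier [n3–n7 7, n5–n7 11, n6–n7 17] → take n3–n7 (7); add n3.
Step 2: frontier [n3–n4 3, n3–n9 9, n3–n8 18, n5–n7 11, n6–n7 17] → take n3–n4 (3); add n4.
Step 3: frontier [n3–n9 9, n3–n8 18, n1–n4 16, n5–n7 11, n6–n7 17] → take n3–n9 (9); add n9.
Step 4: frontier [n3–n8 18, n1–n4 16, n5–n7 11, n6–n7 17, n8–n9 7] → take n8–n9 (7); add n8.
Step 5: frontier [n1–n4 16, n5–n7 11, n6–n7 17, n2–n8 15] → take n5–n7 (11); add n5.
Step 6: frontier [n1–n4 16, n1–n5 6, n6–n7 17, n2–n8 15] → take n1–n5 (6); add n1.
Step 7: frontier [n6–n7 17, n2–n8 15] → take n2–n8 (15); add n2.
Step 8: frontier [n6–n7 17] → take n6–n7 (17); add n6.
The 7th edge added is n2–n8.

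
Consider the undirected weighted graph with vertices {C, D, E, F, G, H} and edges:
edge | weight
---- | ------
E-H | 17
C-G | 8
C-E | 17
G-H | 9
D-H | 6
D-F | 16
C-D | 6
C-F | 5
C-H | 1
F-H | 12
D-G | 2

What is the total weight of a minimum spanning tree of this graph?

Kruskal: consider edges lightest-first.
C-H (1): add — endpoints in different components.
D-G (2): add — endpoints in different components.
C-F (5): add — endpoints in different components.
C-D (6): add — endpoints in different components.
D-H (6): skip — D and H already connected.
C-G (8): skip — C and G already connected.
G-H (9): skip — G and H already connected.
F-H (12): skip — F and H already connected.
D-F (16): skip — D and F already connected.
C-E (17): add — endpoints in different components.
MST edges: C-H, D-G, C-F, C-D, C-E; total weight 1+2+5+6+17 = 31.

31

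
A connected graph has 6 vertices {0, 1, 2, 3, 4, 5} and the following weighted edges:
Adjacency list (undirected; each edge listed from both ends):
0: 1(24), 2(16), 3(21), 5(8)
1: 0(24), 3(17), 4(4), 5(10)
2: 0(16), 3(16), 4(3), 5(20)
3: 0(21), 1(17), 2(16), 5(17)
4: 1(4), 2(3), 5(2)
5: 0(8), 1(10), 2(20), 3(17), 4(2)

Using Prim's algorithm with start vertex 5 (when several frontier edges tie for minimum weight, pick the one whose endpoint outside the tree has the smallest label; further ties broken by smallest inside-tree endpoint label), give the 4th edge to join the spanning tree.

Grow the tree from 5 using Prim:
Step 1: cheapest edge leaving the tree is 4—5 (2); add 4.
Step 2: cheapest edge leaving the tree is 2—4 (3); add 2.
Step 3: cheapest edge leaving the tree is 1—4 (4); add 1.
Step 4: cheapest edge leaving the tree is 0—5 (8); add 0.
Step 5: cheapest edge leaving the tree is 2—3 (16); add 3.
The 4th edge added is 0—5.

0-5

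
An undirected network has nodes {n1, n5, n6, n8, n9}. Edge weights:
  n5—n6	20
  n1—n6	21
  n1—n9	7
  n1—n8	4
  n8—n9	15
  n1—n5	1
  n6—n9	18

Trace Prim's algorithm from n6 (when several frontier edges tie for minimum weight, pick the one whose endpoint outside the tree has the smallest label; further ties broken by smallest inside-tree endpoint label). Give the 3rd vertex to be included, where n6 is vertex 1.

Prim's algorithm from n6:
Step 1: frontier [n6—n9 18, n5—n6 20, n1—n6 21] → take n6—n9 (18); add n9.
Step 2: frontier [n5—n6 20, n1—n6 21, n1—n9 7, n8—n9 15] → take n1—n9 (7); add n1.
Step 3: frontier [n1—n5 1, n1—n8 4, n5—n6 20, n8—n9 15] → take n1—n5 (1); add n5.
Step 4: frontier [n1—n8 4, n8—n9 15] → take n1—n8 (4); add n8.
Vertex order: n6, n9, n1, n5, n8. The 3rd vertex is n1.

n1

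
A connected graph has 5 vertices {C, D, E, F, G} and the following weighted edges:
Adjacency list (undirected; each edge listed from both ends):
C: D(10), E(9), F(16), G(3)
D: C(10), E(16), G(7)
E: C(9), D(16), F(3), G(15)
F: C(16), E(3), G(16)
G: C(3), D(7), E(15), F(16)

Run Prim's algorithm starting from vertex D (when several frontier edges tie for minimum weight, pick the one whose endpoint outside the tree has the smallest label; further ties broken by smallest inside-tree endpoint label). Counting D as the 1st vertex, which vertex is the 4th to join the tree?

E

Grow the tree from D using Prim:
Step 1: cheapest edge leaving the tree is D G (7); add G.
Step 2: cheapest edge leaving the tree is C G (3); add C.
Step 3: cheapest edge leaving the tree is C E (9); add E.
Step 4: cheapest edge leaving the tree is E F (3); add F.
Vertex order: D, G, C, E, F. The 4th vertex is E.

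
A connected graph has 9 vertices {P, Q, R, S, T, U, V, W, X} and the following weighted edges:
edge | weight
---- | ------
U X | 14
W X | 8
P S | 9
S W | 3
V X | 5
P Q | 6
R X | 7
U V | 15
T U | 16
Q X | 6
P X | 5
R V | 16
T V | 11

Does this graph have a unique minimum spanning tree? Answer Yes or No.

No

Kruskal's algorithm — process edges by increasing weight (ties by edge label):
S W (3): add — endpoints in different components.
P X (5): add — endpoints in different components.
V X (5): add — endpoints in different components.
P Q (6): add — endpoints in different components.
Q X (6): skip — X and Q already connected.
R X (7): add — endpoints in different components.
W X (8): add — endpoints in different components.
P S (9): skip — S and P already connected.
T V (11): add — endpoints in different components.
U X (14): add — endpoints in different components.
Non-tree edge Q X has weight 6, equal to the heaviest edge on its tree cycle — swapping gives another MST of the same weight. Not unique.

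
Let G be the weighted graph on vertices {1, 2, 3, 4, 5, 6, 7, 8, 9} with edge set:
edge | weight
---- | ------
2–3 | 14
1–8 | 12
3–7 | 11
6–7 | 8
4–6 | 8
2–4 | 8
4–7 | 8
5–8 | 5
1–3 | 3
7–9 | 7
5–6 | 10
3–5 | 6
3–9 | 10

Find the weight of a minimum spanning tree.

Kruskal: consider edges lightest-first.
1–3 (3): add — endpoints in different components.
5–8 (5): add — endpoints in different components.
3–5 (6): add — endpoints in different components.
7–9 (7): add — endpoints in different components.
2–4 (8): add — endpoints in different components.
4–6 (8): add — endpoints in different components.
4–7 (8): add — endpoints in different components.
6–7 (8): skip — 6 and 7 already connected.
3–9 (10): add — endpoints in different components.
MST edges: 1–3, 5–8, 3–5, 7–9, 2–4, 4–6, 4–7, 3–9; total weight 3+5+6+7+8+8+8+10 = 55.

55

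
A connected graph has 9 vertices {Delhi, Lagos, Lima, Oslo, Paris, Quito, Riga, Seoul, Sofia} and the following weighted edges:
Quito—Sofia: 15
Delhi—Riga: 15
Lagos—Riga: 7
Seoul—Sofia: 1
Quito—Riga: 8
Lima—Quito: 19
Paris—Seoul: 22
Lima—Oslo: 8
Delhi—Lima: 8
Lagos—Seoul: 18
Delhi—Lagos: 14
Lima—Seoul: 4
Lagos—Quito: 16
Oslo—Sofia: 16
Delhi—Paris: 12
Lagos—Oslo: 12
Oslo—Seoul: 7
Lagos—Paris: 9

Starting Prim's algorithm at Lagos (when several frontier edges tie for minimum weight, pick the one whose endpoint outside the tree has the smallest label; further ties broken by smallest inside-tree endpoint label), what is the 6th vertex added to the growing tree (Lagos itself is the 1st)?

Lima

Grow the tree from Lagos using Prim:
Step 1: cheapest edge leaving the tree is Lagos—Riga (7); add Riga.
Step 2: cheapest edge leaving the tree is Quito—Riga (8); add Quito.
Step 3: cheapest edge leaving the tree is Lagos—Paris (9); add Paris.
Step 4: cheapest edge leaving the tree is Delhi—Paris (12); add Delhi.
Step 5: cheapest edge leaving the tree is Delhi—Lima (8); add Lima.
Step 6: cheapest edge leaving the tree is Lima—Seoul (4); add Seoul.
Step 7: cheapest edge leaving the tree is Seoul—Sofia (1); add Sofia.
Step 8: cheapest edge leaving the tree is Oslo—Seoul (7); add Oslo.
Vertex order: Lagos, Riga, Quito, Paris, Delhi, Lima, Seoul, Sofia, Oslo. The 6th vertex is Lima.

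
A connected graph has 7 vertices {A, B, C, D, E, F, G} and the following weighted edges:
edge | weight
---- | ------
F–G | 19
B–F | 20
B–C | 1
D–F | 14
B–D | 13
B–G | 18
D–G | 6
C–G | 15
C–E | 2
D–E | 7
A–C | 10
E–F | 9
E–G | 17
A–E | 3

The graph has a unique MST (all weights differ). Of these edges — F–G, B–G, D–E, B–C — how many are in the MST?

2

Kruskal's algorithm — process edges by increasing weight (ties by edge label):
B–C (1): add — endpoints in different components.
C–E (2): add — endpoints in different components.
A–E (3): add — endpoints in different components.
D–G (6): add — endpoints in different components.
D–E (7): add — endpoints in different components.
E–F (9): add — endpoints in different components.
MST edge set: {B–C, C–E, A–E, D–G, D–E, E–F}.
Of the listed edges, {D–E, B–C} are in the MST → 2.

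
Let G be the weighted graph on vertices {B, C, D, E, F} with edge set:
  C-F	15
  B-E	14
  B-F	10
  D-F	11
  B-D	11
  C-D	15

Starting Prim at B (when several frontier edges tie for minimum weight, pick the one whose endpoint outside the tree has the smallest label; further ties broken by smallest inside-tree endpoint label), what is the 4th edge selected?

Grow the tree from B using Prim:
Step 1: cheapest edge leaving the tree is B-F (10); add F.
Step 2: cheapest edge leaving the tree is B-D (11); add D.
Step 3: cheapest edge leaving the tree is B-E (14); add E.
Step 4: cheapest edge leaving the tree is C-D (15); add C.
The 4th edge added is C-D.

C-D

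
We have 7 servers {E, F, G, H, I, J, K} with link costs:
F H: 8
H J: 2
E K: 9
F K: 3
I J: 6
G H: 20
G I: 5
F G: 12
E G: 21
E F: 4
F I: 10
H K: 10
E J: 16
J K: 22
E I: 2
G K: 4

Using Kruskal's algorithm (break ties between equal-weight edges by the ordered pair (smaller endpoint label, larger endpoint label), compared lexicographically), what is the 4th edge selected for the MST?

Sort edges by weight, then run Kruskal:
E I (2): add. Components now {E,I} {F} {G} {H} {J} {K}
H J (2): add. Components now {E,I} {F} {G} {H,J} {K}
F K (3): add. Components now {E,I} {F,K} {G} {H,J}
E F (4): add. Components now {E,F,I,K} {G} {H,J}
G K (4): add. Components now {E,F,G,I,K} {H,J}
G I (5): skip — G and I already connected.
I J (6): add. Components now {E,F,G,H,I,J,K}
The 4th edge added is E F.

E-F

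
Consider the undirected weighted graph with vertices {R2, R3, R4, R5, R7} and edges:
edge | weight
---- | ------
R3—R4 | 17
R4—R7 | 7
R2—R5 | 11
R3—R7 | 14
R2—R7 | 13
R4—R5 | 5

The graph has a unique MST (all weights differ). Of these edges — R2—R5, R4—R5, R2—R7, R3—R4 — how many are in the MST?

Kruskal: consider edges lightest-first.
R4—R5 (5): add. Components now {R2} {R7} {R4,R5} {R3}
R4—R7 (7): add. Components now {R2} {R4,R5,R7} {R3}
R2—R5 (11): add. Components now {R2,R4,R5,R7} {R3}
R2—R7 (13): skip — R2 and R7 already connected.
R3—R7 (14): add. Components now {R2,R3,R4,R5,R7}
MST edge set: {R4—R5, R4—R7, R2—R5, R3—R7}.
Of the listed edges, {R2—R5, R4—R5} are in the MST → 2.

2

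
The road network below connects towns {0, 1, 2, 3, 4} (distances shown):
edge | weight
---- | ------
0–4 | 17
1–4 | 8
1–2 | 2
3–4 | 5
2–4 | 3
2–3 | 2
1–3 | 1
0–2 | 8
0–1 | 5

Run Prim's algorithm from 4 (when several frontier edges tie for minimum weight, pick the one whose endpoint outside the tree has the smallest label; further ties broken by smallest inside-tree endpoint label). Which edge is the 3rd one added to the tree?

Grow the tree from 4 using Prim:
Step 1: cheapest edge leaving the tree is 2–4 (3); add 2.
Step 2: cheapest edge leaving the tree is 1–2 (2); add 1.
Step 3: cheapest edge leaving the tree is 1–3 (1); add 3.
Step 4: cheapest edge leaving the tree is 0–1 (5); add 0.
The 3rd edge added is 1–3.

1-3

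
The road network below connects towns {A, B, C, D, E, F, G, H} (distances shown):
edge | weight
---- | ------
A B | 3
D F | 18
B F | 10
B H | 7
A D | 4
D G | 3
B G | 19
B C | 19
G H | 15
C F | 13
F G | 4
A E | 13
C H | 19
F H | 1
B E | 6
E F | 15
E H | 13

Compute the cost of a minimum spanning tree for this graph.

Kruskal: consider edges lightest-first.
F H (1): add — endpoints in different components.
A B (3): add — endpoints in different components.
D G (3): add — endpoints in different components.
A D (4): add — endpoints in different components.
F G (4): add — endpoints in different components.
B E (6): add — endpoints in different components.
B H (7): skip — B and H already connected.
B F (10): skip — B and F already connected.
A E (13): skip — A and E already connected.
C F (13): add — endpoints in different components.
MST edges: F H, A B, D G, A D, F G, B E, C F; total weight 1+3+3+4+4+6+13 = 34.

34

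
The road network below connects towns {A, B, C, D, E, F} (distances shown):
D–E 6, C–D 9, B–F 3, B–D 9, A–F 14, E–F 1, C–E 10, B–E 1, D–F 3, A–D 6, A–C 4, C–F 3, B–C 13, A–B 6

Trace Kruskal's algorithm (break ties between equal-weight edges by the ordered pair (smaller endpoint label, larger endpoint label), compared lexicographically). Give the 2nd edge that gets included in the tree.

E-F

Kruskal's algorithm — process edges by increasing weight (ties by edge label):
B–E (1): add — endpoints in different components.
E–F (1): add — endpoints in different components.
B–F (3): skip — B and F already connected.
C–F (3): add — endpoints in different components.
D–F (3): add — endpoints in different components.
A–C (4): add — endpoints in different components.
The 2nd edge added is E–F.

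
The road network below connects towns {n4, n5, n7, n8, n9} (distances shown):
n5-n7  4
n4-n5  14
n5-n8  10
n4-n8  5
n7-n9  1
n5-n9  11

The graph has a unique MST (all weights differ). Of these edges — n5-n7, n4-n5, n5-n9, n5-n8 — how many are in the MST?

Kruskal: consider edges lightest-first.
n7-n9 (1): add — endpoints in different components.
n5-n7 (4): add — endpoints in different components.
n4-n8 (5): add — endpoints in different components.
n5-n8 (10): add — endpoints in different components.
MST edge set: {n7-n9, n5-n7, n4-n8, n5-n8}.
Of the listed edges, {n5-n7, n5-n8} are in the MST → 2.

2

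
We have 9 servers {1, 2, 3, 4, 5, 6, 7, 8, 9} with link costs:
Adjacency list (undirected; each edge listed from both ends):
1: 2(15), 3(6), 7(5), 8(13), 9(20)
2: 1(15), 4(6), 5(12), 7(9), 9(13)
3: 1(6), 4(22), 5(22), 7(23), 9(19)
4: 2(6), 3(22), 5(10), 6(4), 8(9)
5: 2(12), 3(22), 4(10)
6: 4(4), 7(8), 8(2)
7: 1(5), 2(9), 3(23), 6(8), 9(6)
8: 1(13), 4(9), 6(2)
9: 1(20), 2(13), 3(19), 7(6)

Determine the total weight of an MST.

47

Kruskal: consider edges lightest-first.
6–8 (2): add — endpoints in different components.
4–6 (4): add — endpoints in different components.
1–7 (5): add — endpoints in different components.
1–3 (6): add — endpoints in different components.
2–4 (6): add — endpoints in different components.
7–9 (6): add — endpoints in different components.
6–7 (8): add — endpoints in different components.
2–7 (9): skip — 2 and 7 already connected.
4–8 (9): skip — 4 and 8 already connected.
4–5 (10): add — endpoints in different components.
MST edges: 6–8, 4–6, 1–7, 1–3, 2–4, 7–9, 6–7, 4–5; total weight 2+4+5+6+6+6+8+10 = 47.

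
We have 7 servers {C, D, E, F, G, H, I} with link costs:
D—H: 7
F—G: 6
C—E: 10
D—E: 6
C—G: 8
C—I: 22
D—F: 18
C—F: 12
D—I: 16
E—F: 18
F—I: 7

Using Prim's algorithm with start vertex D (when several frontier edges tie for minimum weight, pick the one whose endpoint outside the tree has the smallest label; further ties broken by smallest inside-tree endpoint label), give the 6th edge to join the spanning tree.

Prim, starting at D.
Step 1: cheapest edge leaving the tree is D—E (6); add E.
Step 2: cheapest edge leaving the tree is D—H (7); add H.
Step 3: cheapest edge leaving the tree is C—E (10); add C.
Step 4: cheapest edge leaving the tree is C—G (8); add G.
Step 5: cheapest edge leaving the tree is F—G (6); add F.
Step 6: cheapest edge leaving the tree is F—I (7); add I.
The 6th edge added is F—I.

F-I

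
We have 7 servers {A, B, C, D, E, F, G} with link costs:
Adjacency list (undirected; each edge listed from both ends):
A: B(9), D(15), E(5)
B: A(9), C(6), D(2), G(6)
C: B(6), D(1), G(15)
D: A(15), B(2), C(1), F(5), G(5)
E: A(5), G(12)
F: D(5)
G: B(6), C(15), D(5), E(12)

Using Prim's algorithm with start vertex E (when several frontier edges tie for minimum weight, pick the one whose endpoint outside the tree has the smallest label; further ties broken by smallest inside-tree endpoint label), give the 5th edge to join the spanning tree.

Prim's algorithm from E:
Step 1: frontier [A-E 5, E-G 12] → take A-E (5); add A.
Step 2: frontier [A-B 9, A-D 15, E-G 12] → take A-B (9); add B.
Step 3: frontier [A-D 15, B-D 2, B-C 6, B-G 6, E-G 12] → take B-D (2); add D.
Step 4: frontier [B-C 6, B-G 6, C-D 1, D-F 5, D-G 5, E-G 12] → take C-D (1); add C.
Step 5: frontier [B-G 6, C-G 15, D-F 5, D-G 5, E-G 12] → take D-F (5); add F.
Step 6: frontier [B-G 6, C-G 15, D-G 5, E-G 12] → take D-G (5); add G.
The 5th edge added is D-F.

D-F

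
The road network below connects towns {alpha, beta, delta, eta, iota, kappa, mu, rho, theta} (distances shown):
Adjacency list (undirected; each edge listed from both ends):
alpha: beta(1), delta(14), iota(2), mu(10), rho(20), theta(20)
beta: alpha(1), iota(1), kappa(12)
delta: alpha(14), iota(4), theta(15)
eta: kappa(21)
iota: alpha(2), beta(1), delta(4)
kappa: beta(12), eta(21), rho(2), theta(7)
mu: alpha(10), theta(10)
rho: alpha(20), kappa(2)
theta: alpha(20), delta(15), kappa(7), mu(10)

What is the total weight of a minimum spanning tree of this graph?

Kruskal: consider edges lightest-first.
alpha-beta (1): add — endpoints in different components.
beta-iota (1): add — endpoints in different components.
alpha-iota (2): skip — iota and alpha already connected.
kappa-rho (2): add — endpoints in different components.
delta-iota (4): add — endpoints in different components.
kappa-theta (7): add — endpoints in different components.
alpha-mu (10): add — endpoints in different components.
mu-theta (10): add — endpoints in different components.
beta-kappa (12): skip — beta and kappa already connected.
alpha-delta (14): skip — delta and alpha already connected.
delta-theta (15): skip — theta and delta already connected.
alpha-rho (20): skip — rho and alpha already connected.
alpha-theta (20): skip — theta and alpha already connected.
eta-kappa (21): add — endpoints in different components.
MST edges: alpha-beta, beta-iota, kappa-rho, delta-iota, kappa-theta, alpha-mu, mu-theta, eta-kappa; total weight 1+1+2+4+7+10+10+21 = 56.

56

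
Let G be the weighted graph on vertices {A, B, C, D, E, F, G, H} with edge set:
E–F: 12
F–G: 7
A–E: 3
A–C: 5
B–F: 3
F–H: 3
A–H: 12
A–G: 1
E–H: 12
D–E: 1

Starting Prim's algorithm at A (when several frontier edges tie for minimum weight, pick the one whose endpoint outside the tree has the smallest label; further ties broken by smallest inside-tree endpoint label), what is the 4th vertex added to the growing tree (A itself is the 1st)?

Prim, starting at A.
Step 1: cheapest edge leaving the tree is A–G (1); add G.
Step 2: cheapest edge leaving the tree is A–E (3); add E.
Step 3: cheapest edge leaving the tree is D–E (1); add D.
Step 4: cheapest edge leaving the tree is A–C (5); add C.
Step 5: cheapest edge leaving the tree is F–G (7); add F.
Step 6: cheapest edge leaving the tree is B–F (3); add B.
Step 7: cheapest edge leaving the tree is F–H (3); add H.
Vertex order: A, G, E, D, C, F, B, H. The 4th vertex is D.

D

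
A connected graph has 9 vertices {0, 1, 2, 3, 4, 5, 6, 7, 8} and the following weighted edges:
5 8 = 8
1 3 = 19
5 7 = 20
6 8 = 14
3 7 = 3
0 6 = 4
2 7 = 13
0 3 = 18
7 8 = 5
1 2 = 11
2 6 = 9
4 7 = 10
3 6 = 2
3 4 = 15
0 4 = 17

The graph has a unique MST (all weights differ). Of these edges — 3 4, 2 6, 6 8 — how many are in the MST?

Sort edges by weight, then run Kruskal:
3 6 (2): add — endpoints in different components.
3 7 (3): add — endpoints in different components.
0 6 (4): add — endpoints in different components.
7 8 (5): add — endpoints in different components.
5 8 (8): add — endpoints in different components.
2 6 (9): add — endpoints in different components.
4 7 (10): add — endpoints in different components.
1 2 (11): add — endpoints in different components.
MST edge set: {3 6, 3 7, 0 6, 7 8, 5 8, 2 6, 4 7, 1 2}.
Of the listed edges, {2 6} are in the MST → 1.

1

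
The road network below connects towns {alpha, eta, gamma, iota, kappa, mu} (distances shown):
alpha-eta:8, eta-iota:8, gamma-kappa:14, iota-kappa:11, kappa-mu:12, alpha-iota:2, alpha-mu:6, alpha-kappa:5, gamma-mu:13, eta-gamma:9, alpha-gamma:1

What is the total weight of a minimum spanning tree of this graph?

Sort edges by weight, then run Kruskal:
alpha-gamma (1): add — endpoints in different components.
alpha-iota (2): add — endpoints in different components.
alpha-kappa (5): add — endpoints in different components.
alpha-mu (6): add — endpoints in different components.
alpha-eta (8): add — endpoints in different components.
MST edges: alpha-gamma, alpha-iota, alpha-kappa, alpha-mu, alpha-eta; total weight 1+2+5+6+8 = 22.

22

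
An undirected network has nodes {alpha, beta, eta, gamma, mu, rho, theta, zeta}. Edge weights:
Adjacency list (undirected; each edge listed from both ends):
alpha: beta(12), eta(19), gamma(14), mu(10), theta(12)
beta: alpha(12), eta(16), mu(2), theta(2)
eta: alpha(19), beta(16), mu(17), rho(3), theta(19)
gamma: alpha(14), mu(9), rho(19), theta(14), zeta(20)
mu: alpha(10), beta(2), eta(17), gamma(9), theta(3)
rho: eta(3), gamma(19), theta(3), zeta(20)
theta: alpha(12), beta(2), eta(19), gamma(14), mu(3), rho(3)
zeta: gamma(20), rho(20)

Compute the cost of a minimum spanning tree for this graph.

Kruskal: consider edges lightest-first.
beta—mu (2): add — endpoints in different components.
beta—theta (2): add — endpoints in different components.
eta—rho (3): add — endpoints in different components.
mu—theta (3): skip — theta and mu already connected.
rho—theta (3): add — endpoints in different components.
gamma—mu (9): add — endpoints in different components.
alpha—mu (10): add — endpoints in different components.
alpha—beta (12): skip — alpha and beta already connected.
alpha—theta (12): skip — alpha and theta already connected.
alpha—gamma (14): skip — alpha and gamma already connected.
gamma—theta (14): skip — gamma and theta already connected.
beta—eta (16): skip — eta and beta already connected.
eta—mu (17): skip — eta and mu already connected.
alpha—eta (19): skip — eta and alpha already connected.
eta—theta (19): skip — eta and theta already connected.
gamma—rho (19): skip — rho and gamma already connected.
gamma—zeta (20): add — endpoints in different components.
MST edges: beta—mu, beta—theta, eta—rho, rho—theta, gamma—mu, alpha—mu, gamma—zeta; total weight 2+2+3+3+9+10+20 = 49.

49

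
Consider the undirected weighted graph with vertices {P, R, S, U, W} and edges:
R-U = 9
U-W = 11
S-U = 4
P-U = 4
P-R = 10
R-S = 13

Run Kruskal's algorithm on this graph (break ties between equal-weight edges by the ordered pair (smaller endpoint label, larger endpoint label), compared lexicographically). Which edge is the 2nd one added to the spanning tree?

Kruskal: consider edges lightest-first.
P-U (4): add. Components now {W} {R} {S} {P,U}
S-U (4): add. Components now {W} {R} {P,S,U}
R-U (9): add. Components now {W} {P,R,S,U}
P-R (10): skip — R and P already connected.
U-W (11): add. Components now {P,R,S,U,W}
The 2nd edge added is S-U.

S-U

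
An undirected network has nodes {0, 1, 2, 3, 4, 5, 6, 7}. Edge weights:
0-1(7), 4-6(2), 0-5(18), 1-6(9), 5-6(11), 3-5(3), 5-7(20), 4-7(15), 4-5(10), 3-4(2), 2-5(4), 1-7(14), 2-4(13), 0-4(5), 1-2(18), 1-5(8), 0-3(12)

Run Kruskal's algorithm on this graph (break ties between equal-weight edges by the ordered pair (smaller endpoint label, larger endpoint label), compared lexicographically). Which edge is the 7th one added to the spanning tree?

Kruskal: consider edges lightest-first.
3-4 (2): add — endpoints in different components.
4-6 (2): add — endpoints in different components.
3-5 (3): add — endpoints in different components.
2-5 (4): add — endpoints in different components.
0-4 (5): add — endpoints in different components.
0-1 (7): add — endpoints in different components.
1-5 (8): skip — 1 and 5 already connected.
1-6 (9): skip — 1 and 6 already connected.
4-5 (10): skip — 4 and 5 already connected.
5-6 (11): skip — 5 and 6 already connected.
0-3 (12): skip — 0 and 3 already connected.
2-4 (13): skip — 2 and 4 already connected.
1-7 (14): add — endpoints in different components.
The 7th edge added is 1-7.

1-7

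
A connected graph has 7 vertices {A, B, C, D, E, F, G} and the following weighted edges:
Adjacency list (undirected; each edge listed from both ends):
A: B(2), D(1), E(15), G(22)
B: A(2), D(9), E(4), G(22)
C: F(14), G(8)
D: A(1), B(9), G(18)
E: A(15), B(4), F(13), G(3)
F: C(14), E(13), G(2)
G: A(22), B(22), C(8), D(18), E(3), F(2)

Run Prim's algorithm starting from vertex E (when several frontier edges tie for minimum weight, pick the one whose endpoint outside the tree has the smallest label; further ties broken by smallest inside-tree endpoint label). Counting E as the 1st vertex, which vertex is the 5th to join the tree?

Prim's algorithm from E:
Step 1: cheapest edge leaving the tree is E–G (3); add G.
Step 2: cheapest edge leaving the tree is F–G (2); add F.
Step 3: cheapest edge leaving the tree is B–E (4); add B.
Step 4: cheapest edge leaving the tree is A–B (2); add A.
Step 5: cheapest edge leaving the tree is A–D (1); add D.
Step 6: cheapest edge leaving the tree is C–G (8); add C.
Vertex order: E, G, F, B, A, D, C. The 5th vertex is A.

A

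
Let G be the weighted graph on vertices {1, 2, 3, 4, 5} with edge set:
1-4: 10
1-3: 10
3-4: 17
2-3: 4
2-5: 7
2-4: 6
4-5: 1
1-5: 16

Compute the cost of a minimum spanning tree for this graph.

Kruskal's algorithm — process edges by increasing weight (ties by edge label):
4-5 (1): add. Components now {1} {2} {3} {4,5}
2-3 (4): add. Components now {1} {2,3} {4,5}
2-4 (6): add. Components now {1} {2,3,4,5}
2-5 (7): skip — 2 and 5 already connected.
1-3 (10): add. Components now {1,2,3,4,5}
MST edges: 4-5, 2-3, 2-4, 1-3; total weight 1+4+6+10 = 21.

21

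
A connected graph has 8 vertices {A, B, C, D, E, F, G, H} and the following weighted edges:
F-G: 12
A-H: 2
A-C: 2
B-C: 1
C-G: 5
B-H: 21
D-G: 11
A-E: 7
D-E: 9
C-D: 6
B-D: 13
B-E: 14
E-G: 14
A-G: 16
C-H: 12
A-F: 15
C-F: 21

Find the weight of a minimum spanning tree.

35

Prim, starting at A.
Step 1: cheapest edge leaving the tree is A-C (2); add C.
Step 2: cheapest edge leaving the tree is B-C (1); add B.
Step 3: cheapest edge leaving the tree is A-H (2); add H.
Step 4: cheapest edge leaving the tree is C-G (5); add G.
Step 5: cheapest edge leaving the tree is C-D (6); add D.
Step 6: cheapest edge leaving the tree is A-E (7); add E.
Step 7: cheapest edge leaving the tree is F-G (12); add F.
MST edges: A-C, B-C, A-H, C-G, C-D, A-E, F-G; total weight 2+1+2+5+6+7+12 = 35.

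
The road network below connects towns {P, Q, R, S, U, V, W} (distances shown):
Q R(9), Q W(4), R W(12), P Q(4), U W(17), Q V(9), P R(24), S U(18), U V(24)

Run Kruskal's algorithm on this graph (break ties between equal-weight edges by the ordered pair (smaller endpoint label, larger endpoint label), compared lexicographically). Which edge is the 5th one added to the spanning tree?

U-W

Kruskal's algorithm — process edges by increasing weight (ties by edge label):
P Q (4): add. Components now {U} {V} {S} {W} {R} {P,Q}
Q W (4): add. Components now {U} {V} {S} {P,Q,W} {R}
Q R (9): add. Components now {U} {V} {S} {P,Q,R,W}
Q V (9): add. Components now {U} {P,Q,R,V,W} {S}
R W (12): skip — W and R already connected.
U W (17): add. Components now {P,Q,R,U,V,W} {S}
S U (18): add. Components now {P,Q,R,S,U,V,W}
The 5th edge added is U W.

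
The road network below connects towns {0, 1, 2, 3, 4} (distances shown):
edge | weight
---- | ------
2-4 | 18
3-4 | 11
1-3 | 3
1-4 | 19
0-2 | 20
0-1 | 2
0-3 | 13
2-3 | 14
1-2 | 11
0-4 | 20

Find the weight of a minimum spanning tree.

27

Prim's algorithm from 1:
Step 1: frontier [0-1 2, 1-3 3, 1-2 11, 1-4 19] → take 0-1 (2); add 0.
Step 2: frontier [0-3 13, 0-2 20, 0-4 20, 1-3 3, 1-2 11, 1-4 19] → take 1-3 (3); add 3.
Step 3: frontier [0-2 20, 0-4 20, 1-2 11, 1-4 19, 3-4 11, 2-3 14] → take 1-2 (11); add 2.
Step 4: frontier [0-4 20, 1-4 19, 2-4 18, 3-4 11] → take 3-4 (11); add 4.
MST edges: 0-1, 1-3, 1-2, 3-4; total weight 2+3+11+11 = 27.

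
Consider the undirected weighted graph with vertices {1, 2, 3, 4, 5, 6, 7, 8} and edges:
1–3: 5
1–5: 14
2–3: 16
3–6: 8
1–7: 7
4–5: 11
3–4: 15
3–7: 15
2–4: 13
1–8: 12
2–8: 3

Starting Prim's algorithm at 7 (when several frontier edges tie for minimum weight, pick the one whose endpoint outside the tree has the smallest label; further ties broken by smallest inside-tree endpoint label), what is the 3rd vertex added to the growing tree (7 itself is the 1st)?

3

Grow the tree from 7 using Prim:
Step 1: cheapest edge leaving the tree is 1–7 (7); add 1.
Step 2: cheapest edge leaving the tree is 1–3 (5); add 3.
Step 3: cheapest edge leaving the tree is 3–6 (8); add 6.
Step 4: cheapest edge leaving the tree is 1–8 (12); add 8.
Step 5: cheapest edge leaving the tree is 2–8 (3); add 2.
Step 6: cheapest edge leaving the tree is 2–4 (13); add 4.
Step 7: cheapest edge leaving the tree is 4–5 (11); add 5.
Vertex order: 7, 1, 3, 6, 8, 2, 4, 5. The 3rd vertex is 3.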